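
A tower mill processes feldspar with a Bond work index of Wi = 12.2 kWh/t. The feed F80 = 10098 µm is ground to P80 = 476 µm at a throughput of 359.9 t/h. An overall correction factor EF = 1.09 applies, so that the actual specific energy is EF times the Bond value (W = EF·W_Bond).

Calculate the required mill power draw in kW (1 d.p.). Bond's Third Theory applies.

W_Bond = 10·Wi·(1/√P₈₀ − 1/√F₈₀)
W = 10·12.2·(1/√476 − 1/√10098) = 10·12.2·(0.035884) = 4.3778 kWh/t
W_actual = 1.09 × 4.3778 = 4.7718 kWh/t
P_mill = W·ṁ = 4.7718·359.9 = 1717.4 kW

P = 1717.4 kW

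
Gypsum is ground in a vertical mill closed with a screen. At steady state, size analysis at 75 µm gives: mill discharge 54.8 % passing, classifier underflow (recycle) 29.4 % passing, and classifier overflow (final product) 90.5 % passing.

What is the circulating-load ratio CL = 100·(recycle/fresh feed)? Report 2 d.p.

CL = 140.55 %

Two-product formula at 75 µm:
d + r·d = r·u + o → r(d−u) = o−d
r = (90.5 − 54.8)/(54.8 − 29.4) = 35.7/25.4 = 1.4055
CL = 100·r = 140.55 %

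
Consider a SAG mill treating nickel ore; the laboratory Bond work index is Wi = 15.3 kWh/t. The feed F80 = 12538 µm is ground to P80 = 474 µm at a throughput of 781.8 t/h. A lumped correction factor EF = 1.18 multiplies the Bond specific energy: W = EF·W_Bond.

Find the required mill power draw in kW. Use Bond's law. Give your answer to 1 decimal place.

W = 10 Wi (P80^-0.5 − F80^-0.5)
W = 10·15.3·(1/√474 − 1/√12538) = 10·15.3·(0.037001) = 5.6611 kWh/t
Apply correction: 5.6611 × 1.18 = 6.6801 kWh/t
Mill draw = 6.6801 × 781.8 = 5222.5 kW

P = 5222.5 kW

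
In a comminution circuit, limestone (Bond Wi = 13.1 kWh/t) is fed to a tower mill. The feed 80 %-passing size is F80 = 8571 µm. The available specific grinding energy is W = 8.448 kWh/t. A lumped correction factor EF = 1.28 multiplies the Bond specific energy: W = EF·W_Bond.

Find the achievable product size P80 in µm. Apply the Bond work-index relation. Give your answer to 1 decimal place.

P80 = 267.1 µm

W_Bond = 10·Wi·(1/√P₈₀ − 1/√F₈₀)
W_Bond = W / EF = 8.448 / 1.28 = 6.6000 kWh/t
1/√P80 = 1/√F80 + W_Bond/(10·Wi)
  = 6.6000/(10·13.1) + 1/√8571 = 0.050382 + 0.010802 = 0.061183
P80 = (1/0.061183)² = 16.3444² = 267.14 µm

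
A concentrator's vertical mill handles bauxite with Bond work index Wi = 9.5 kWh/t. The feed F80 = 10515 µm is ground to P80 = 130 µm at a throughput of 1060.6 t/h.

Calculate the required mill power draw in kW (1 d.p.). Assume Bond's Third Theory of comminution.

P = 7854.4 kW

W = 10 Wi / √P80 − 10 Wi / √F80
W = 10·9.5·(1/√130 − 1/√10515) = 10·9.5·(0.077954) = 7.4056 kWh/t
Mill draw = 7.4056 × 1060.6 = 7854.4 kW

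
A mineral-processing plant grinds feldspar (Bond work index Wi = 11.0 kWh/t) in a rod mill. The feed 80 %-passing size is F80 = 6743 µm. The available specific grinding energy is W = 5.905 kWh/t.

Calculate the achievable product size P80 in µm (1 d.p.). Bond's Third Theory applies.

P80 = 230.5 µm

W = 10·Wi·[P80^(−½) − F80^(−½)]
⇒ 1/√P80 = W/(10·Wi) + 1/√F80
  = 5.9050/(10·11.0) + 1/√6743 = 0.053682 + 0.012178 = 0.065860
P80 = (1/0.065860)² = 15.1838² = 230.55 µm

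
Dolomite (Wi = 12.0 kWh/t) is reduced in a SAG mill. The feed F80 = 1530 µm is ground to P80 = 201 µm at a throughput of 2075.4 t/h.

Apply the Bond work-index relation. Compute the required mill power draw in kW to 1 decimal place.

P = 11199.5 kW

Bond: W = 10·Wi·(1/√P80 − 1/√F80)
W = 10·12.0·(1/√201 − 1/√1530) = 10·12.0·(0.044969) = 5.3963 kWh/t
Power = W × throughput = 5.3963 kWh/t × 2075.4 t/h = 11199.5 kW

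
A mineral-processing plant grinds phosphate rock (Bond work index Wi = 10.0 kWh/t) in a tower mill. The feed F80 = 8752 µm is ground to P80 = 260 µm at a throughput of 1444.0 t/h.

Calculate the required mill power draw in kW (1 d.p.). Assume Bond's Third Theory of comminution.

Bond:  W = 10 Wi (1/√P − 1/√F)
W = 10·10.0·(1/√260 − 1/√8752) = 10·10.0·(0.051328) = 5.1328 kWh/t
P_mill = W·ṁ = 5.1328·1444.0 = 7411.8 kW

P = 7411.8 kW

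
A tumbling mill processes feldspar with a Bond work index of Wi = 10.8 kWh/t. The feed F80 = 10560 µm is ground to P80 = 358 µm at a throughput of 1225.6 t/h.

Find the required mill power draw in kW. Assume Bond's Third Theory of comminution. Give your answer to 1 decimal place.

W_Bond = 10·Wi·(1/√P₈₀ − 1/√F₈₀)
W = 10·10.8·(1/√358 − 1/√10560) = 10·10.8·(0.043120) = 4.6570 kWh/t
Power = W × throughput = 4.6570 kWh/t × 1225.6 t/h = 5707.6 kW

P = 5707.6 kW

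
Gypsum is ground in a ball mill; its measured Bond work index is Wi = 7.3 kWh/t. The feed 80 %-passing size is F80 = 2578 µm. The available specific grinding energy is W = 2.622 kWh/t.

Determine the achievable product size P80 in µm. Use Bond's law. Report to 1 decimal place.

W = 10 Wi / √P80 − 10 Wi / √F80
1/√P80 = 1/√F80 + W/(10·Wi)
  = 2.6220/(10·7.3) + 1/√2578 = 0.035918 + 0.019695 = 0.055613
P80 = (1/0.055613)² = 17.9814² = 323.33 µm

P80 = 323.3 µm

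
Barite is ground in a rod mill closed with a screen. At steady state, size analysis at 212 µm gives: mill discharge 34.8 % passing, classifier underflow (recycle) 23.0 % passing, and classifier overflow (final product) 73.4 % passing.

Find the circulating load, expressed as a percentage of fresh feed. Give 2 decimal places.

CL = 327.12 %

Let r = R/F. Size balance at 212 µm:
(1+r)d = ru + o → r = (o−d)/(d−u)
r = (73.4 − 34.8)/(34.8 − 23.0) = 38.6/11.8 = 3.2712
CL = 100·r = 327.12 %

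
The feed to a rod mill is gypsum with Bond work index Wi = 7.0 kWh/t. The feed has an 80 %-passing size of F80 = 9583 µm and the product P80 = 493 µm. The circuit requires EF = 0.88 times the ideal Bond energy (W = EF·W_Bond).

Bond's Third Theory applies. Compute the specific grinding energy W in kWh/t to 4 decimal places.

W = 2.1451 kWh/t

Bond: W = 10·Wi·(1/√P80 − 1/√F80)
1/√493 = 0.045038;  1/√9583 = 0.010215
W = 10·7.0·(0.045038 − 0.010215) = 2.4376 kWh/t
Corrected W = EF·W_Bond = 0.88·2.4376 = 2.1451 kWh/t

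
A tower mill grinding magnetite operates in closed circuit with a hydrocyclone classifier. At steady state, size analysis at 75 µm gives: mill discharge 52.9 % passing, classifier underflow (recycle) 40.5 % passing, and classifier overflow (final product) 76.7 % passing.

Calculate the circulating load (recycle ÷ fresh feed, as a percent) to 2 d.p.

Let r = R/F. Size balance at 75 µm:
d + r·d = r·u + o → r(d−u) = o−d
r = (76.7 − 52.9)/(52.9 − 40.5) = 23.8/12.4 = 1.9194
CL = 100·r = 191.94 %

CL = 191.94 %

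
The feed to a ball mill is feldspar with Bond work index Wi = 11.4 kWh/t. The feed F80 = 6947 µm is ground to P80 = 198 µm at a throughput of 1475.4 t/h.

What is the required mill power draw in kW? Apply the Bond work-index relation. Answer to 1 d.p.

P = 9935.2 kW

Bond: W = 10·Wi·(1/√P80 − 1/√F80)
W = 10·11.4·(1/√198 − 1/√6947) = 10·11.4·(0.059069) = 6.7339 kWh/t
P = W·T = 6.7339·1475.4 = 9935.2 kW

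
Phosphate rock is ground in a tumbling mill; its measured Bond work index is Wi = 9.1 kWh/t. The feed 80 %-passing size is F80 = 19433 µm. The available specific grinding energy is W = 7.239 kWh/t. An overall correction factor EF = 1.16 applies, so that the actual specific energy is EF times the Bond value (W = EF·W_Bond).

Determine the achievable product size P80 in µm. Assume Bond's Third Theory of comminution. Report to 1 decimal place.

Bond:  W = 10 Wi (1/√P − 1/√F)
W_Bond = W / EF = 7.239 / 1.16 = 6.2405 kWh/t
P80^(−½) = W_Bond/(10 Wi) + F80^(−½)
  = 6.2405/(10·9.1) + 1/√19433 = 0.068577 + 0.007173 = 0.075751
P80 = (1/0.075751)² = 13.2012² = 174.27 µm

P80 = 174.3 µm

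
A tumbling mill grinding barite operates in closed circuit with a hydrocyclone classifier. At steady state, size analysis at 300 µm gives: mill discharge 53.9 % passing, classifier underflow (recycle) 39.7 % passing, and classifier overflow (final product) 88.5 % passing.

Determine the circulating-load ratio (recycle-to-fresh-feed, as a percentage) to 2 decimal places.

CL = 243.66 %

Classifier node, passing 300 µm:
d + r·d = r·u + o → r(d−u) = o−d
r = (88.5 − 53.9)/(53.9 − 39.7) = 34.6/14.2 = 2.4366
CL = 100·r = 243.66 %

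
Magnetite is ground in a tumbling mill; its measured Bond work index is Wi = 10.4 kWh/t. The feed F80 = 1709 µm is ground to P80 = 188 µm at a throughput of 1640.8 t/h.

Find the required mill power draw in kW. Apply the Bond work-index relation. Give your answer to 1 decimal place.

P = 8317.6 kW

W = 10·Wi·[P80^(−½) − F80^(−½)]
W = 10·10.4·(1/√188 − 1/√1709) = 10·10.4·(0.048743) = 5.0693 kWh/t
Power = W × throughput = 5.0693 kWh/t × 1640.8 t/h = 8317.6 kW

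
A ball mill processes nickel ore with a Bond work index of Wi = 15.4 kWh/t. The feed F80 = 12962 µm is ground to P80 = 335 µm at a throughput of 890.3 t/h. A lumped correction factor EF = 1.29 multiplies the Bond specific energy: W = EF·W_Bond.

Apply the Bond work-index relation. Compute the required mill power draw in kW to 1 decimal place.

W = 10 Wi (1/√P80 − 1/√F80)  [Bond]
W = 10·15.4·(1/√335 − 1/√12962) = 10·15.4·(0.045852) = 7.0613 kWh/t
Apply correction: 7.0613 × 1.29 = 9.1090 kWh/t
Mill draw = 9.1090 × 890.3 = 8109.8 kW

P = 8109.8 kW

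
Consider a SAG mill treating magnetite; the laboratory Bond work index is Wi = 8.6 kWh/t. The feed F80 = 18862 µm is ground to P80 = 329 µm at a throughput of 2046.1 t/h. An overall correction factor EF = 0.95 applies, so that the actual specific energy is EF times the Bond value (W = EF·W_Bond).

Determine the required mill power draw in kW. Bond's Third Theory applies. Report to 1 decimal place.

P = 7999.0 kW

W = 10 Wi (P80^-0.5 − F80^-0.5)
W = 10·8.6·(1/√329 − 1/√18862) = 10·8.6·(0.047851) = 4.1151 kWh/t
W_actual = 0.95 × 4.1151 = 3.9094 kWh/t
P_mill = W·ṁ = 3.9094·2046.1 = 7999.0 kW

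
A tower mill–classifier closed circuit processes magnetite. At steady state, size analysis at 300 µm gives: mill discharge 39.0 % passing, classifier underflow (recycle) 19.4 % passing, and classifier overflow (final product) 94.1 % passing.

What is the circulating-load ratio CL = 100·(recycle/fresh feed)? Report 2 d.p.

Two-product formula at 300 µm:
r = (o − d)/(d − u)
r = (94.1 − 39.0)/(39.0 − 19.4) = 55.1/19.6 = 2.8112
CL = 100·r = 281.12 %

CL = 281.12 %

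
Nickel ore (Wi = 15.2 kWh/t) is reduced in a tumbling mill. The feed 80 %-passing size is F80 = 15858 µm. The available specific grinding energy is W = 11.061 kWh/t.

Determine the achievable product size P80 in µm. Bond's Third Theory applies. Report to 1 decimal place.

W = 10·Wi·(P80^(-½) − F80^(-½))
P80^-0.5 = F80^-0.5 + W/(10 Wi)
  = 11.0610/(10·15.2) + 1/√15858 = 0.072770 + 0.007941 = 0.080711
P80 = (1/0.080711)² = 12.3899² = 153.51 µm

P80 = 153.5 µm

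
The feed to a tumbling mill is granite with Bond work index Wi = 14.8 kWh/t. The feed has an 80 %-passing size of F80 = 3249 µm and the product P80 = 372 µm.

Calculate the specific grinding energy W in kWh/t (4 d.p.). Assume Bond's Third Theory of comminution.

W = 5.0770 kWh/t

W = 10 Wi / √P80 − 10 Wi / √F80
1/√372 = 0.051848;  1/√3249 = 0.017544
W = 10·14.8·(0.051848 − 0.017544) = 5.0770 kWh/t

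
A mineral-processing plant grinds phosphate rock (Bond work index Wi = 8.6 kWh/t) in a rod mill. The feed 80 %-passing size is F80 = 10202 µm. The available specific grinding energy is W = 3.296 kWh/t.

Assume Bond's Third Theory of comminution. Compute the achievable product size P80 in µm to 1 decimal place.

P80 = 430.0 µm

W = 10 Wi (1/√P80 − 1/√F80)  [Bond]
P80^-0.5 = F80^-0.5 + W/(10 Wi)
  = 3.2960/(10·8.6) + 1/√10202 = 0.038326 + 0.009901 = 0.048226
P80 = (1/0.048226)² = 20.7357² = 429.97 µm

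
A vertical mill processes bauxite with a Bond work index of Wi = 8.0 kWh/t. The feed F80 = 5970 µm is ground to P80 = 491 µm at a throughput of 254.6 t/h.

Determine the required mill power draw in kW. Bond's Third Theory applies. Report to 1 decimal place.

P = 655.6 kW

W = 10·Wi·[P80^(−½) − F80^(−½)]
W = 10·8.0·(1/√491 − 1/√5970) = 10·8.0·(0.032187) = 2.5750 kWh/t
P = W·T = 2.5750·254.6 = 655.6 kW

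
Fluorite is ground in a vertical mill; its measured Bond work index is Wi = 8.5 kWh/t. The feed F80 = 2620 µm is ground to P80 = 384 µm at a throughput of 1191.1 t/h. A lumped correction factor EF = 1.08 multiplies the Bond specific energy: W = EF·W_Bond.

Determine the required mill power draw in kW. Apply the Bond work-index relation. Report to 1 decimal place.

P = 3443.7 kW

W = 10 Wi / √P80 − 10 Wi / √F80
W = 10·8.5·(1/√384 − 1/√2620) = 10·8.5·(0.031494) = 2.6770 kWh/t
With EF = 1.08: W = 2.6770·1.08 = 2.8912 kWh/t
P_mill = W·ṁ = 2.8912·1191.1 = 3443.7 kW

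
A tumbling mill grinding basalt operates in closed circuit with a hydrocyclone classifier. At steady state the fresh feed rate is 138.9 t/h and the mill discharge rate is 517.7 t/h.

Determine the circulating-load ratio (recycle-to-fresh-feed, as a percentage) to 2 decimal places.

CL = 272.71 %

M = F + R at steady state, so:
R = M − F = 517.7 − 138.9 = 378.8 t/h
CL = 100·R/F = 100·378.8/138.9 = 272.71 %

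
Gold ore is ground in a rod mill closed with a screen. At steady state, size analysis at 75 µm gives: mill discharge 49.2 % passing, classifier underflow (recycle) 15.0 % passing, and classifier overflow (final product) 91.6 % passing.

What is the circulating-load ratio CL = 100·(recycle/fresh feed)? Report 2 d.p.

CL = 123.98 %

Let r = R/F. Size balance at 75 µm:
Fd + Rd = Ru + Fo ⇒ R/F = (o−d)/(d−u)
r = (91.6 − 49.2)/(49.2 − 15.0) = 42.4/34.2 = 1.2398
CL = 100·r = 123.98 %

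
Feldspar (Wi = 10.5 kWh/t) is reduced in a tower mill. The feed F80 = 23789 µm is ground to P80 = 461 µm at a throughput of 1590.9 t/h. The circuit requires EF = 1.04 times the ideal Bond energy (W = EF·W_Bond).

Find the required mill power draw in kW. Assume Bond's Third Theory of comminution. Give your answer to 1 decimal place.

Bond: W = 10·Wi·(1/√P80 − 1/√F80)
W = 10·10.5·(1/√461 − 1/√23789) = 10·10.5·(0.040091) = 4.2096 kWh/t
W_actual = 1.04 × 4.2096 = 4.3779 kWh/t
P = W·T = 4.3779·1590.9 = 6964.9 kW

P = 6964.9 kW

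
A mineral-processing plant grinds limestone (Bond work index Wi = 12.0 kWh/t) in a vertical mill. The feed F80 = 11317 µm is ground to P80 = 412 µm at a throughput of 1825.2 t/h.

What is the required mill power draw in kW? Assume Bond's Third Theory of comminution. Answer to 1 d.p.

W_Bond = 10·Wi·(1/√P₈₀ − 1/√F₈₀)
W = 10·12.0·(1/√412 − 1/√11317) = 10·12.0·(0.039866) = 4.7840 kWh/t
Power = W × throughput = 4.7840 kWh/t × 1825.2 t/h = 8731.7 kW

P = 8731.7 kW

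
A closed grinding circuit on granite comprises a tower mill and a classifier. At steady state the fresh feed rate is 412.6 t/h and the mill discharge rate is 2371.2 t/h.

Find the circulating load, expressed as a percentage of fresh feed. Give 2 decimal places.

Steady state: M = F + R.
R = M − F = 2371.2 − 412.6 = 1958.6 t/h
CL = 100·R/F = 100·1958.6/412.6 = 474.70 %

CL = 474.70 %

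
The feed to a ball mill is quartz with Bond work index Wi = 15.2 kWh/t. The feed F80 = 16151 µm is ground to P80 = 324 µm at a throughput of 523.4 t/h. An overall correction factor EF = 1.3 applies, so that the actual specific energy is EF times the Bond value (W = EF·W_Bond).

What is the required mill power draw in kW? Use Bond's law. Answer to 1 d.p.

P = 4932.0 kW

W = 10 Wi / √P80 − 10 Wi / √F80
W = 10·15.2·(1/√324 − 1/√16151) = 10·15.2·(0.047687) = 7.2484 kWh/t
Corrected W = EF·W_Bond = 1.3·7.2484 = 9.4229 kWh/t
Power = W × throughput = 9.4229 kWh/t × 523.4 t/h = 4932.0 kW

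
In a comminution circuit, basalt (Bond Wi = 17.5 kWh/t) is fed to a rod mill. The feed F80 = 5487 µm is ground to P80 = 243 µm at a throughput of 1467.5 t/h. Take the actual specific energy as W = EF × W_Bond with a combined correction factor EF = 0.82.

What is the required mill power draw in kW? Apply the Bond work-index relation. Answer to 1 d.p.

Bond:  W = 10 Wi (1/√P − 1/√F)
W = 10·17.5·(1/√243 − 1/√5487) = 10·17.5·(0.050650) = 8.8638 kWh/t
Apply correction: 8.8638 × 0.82 = 7.2683 kWh/t
Power = W × throughput = 7.2683 kWh/t × 1467.5 t/h = 10666.2 kW

P = 10666.2 kW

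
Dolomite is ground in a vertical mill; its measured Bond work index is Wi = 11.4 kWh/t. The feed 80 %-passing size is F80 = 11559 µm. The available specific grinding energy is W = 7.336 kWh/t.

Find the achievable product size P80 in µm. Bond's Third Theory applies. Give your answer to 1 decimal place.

P80 = 184.3 µm

W_Bond = 10·Wi·(1/√P₈₀ − 1/√F₈₀)
P80^-0.5 = F80^-0.5 + W/(10 Wi)
  = 7.3360/(10·11.4) + 1/√11559 = 0.064351 + 0.009301 = 0.073652
P80 = (1/0.073652)² = 13.5773² = 184.34 µm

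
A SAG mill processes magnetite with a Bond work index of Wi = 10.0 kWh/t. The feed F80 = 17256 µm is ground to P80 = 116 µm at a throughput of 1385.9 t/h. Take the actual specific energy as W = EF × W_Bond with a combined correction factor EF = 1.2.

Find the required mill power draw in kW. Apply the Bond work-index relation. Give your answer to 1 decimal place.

W = 10·Wi·[P80^(−½) − F80^(−½)]
W = 10·10.0·(1/√116 − 1/√17256) = 10·10.0·(0.085235) = 8.5235 kWh/t
W_actual = 1.2 × 8.5235 = 10.2282 kWh/t
Mill draw = 10.2282 × 1385.9 = 14175.3 kW

P = 14175.3 kW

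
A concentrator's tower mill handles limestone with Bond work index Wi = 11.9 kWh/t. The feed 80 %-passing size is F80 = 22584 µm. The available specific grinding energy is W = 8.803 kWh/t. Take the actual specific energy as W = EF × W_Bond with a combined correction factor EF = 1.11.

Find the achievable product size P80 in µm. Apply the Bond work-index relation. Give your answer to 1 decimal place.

P80 = 186.1 µm

Bond:  W = 10 Wi (1/√P − 1/√F)
W_Bond = W / EF = 8.803 / 1.11 = 7.9306 kWh/t
⇒ 1/√P80 = W_Bond/(10·Wi) + 1/√F80
  = 7.9306/(10·11.9) + 1/√22584 = 0.066644 + 0.006654 = 0.073298
P80 = (1/0.073298)² = 13.6429² = 186.13 µm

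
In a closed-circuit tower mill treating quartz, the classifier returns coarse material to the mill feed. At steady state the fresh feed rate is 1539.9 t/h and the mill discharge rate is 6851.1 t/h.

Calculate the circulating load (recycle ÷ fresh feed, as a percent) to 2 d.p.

CL = 344.91 %

Mill node: discharge = fresh + recycle.
R = M − F = 6851.1 − 1539.9 = 5311.2 t/h
CL = 100·R/F = 100·5311.2/1539.9 = 344.91 %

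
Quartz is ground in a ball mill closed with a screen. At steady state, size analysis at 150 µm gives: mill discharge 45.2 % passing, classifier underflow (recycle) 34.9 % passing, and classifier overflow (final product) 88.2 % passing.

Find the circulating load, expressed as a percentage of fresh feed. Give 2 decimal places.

CL = 417.48 %

Let r = R/F. Size balance at 150 µm:
Fd + Rd = Ru + Fo ⇒ R/F = (o−d)/(d−u)
r = (88.2 − 45.2)/(45.2 − 34.9) = 43.0/10.3 = 4.1748
CL = 100·r = 417.48 %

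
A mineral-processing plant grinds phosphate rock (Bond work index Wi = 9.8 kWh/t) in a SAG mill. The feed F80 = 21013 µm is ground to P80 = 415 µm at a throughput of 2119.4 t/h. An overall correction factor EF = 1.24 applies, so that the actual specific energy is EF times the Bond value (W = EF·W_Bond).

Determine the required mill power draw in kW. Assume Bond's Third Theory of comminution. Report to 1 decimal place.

W = 10 Wi (1/√P80 − 1/√F80)  [Bond]
W = 10·9.8·(1/√415 − 1/√21013) = 10·9.8·(0.042190) = 4.1346 kWh/t
W_actual = 1.24 × 4.1346 = 5.1269 kWh/t
Power = W × throughput = 5.1269 kWh/t × 2119.4 t/h = 10865.9 kW

P = 10865.9 kW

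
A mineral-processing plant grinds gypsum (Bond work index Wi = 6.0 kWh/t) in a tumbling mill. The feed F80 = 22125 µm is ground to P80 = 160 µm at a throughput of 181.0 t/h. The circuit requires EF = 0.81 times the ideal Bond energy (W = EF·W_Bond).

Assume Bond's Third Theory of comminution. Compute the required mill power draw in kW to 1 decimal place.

Bond: W = 10·Wi·(1/√P80 − 1/√F80)
W = 10·6.0·(1/√160 − 1/√22125) = 10·6.0·(0.072334) = 4.3400 kWh/t
With EF = 0.81: W = 4.3400·0.81 = 3.5154 kWh/t
Power = W × throughput = 3.5154 kWh/t × 181.0 t/h = 636.3 kW

P = 636.3 kW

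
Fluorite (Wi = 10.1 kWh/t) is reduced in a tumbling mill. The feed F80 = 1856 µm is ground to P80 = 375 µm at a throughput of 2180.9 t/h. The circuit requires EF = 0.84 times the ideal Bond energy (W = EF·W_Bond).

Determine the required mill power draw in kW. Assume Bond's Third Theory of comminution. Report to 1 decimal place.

P = 5259.9 kW

W = 10 Wi / √P80 − 10 Wi / √F80
W = 10·10.1·(1/√375 − 1/√1856) = 10·10.1·(0.028428) = 2.8712 kWh/t
Corrected W = EF·W_Bond = 0.84·2.8712 = 2.4118 kWh/t
Mill draw = 2.4118 × 2180.9 = 5259.9 kW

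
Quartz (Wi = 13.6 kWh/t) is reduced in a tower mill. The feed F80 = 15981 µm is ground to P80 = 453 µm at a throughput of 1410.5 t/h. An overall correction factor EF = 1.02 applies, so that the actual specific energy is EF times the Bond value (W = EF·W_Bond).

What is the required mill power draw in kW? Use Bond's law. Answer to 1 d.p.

W = 10 Wi (P80^-0.5 − F80^-0.5)
W = 10·13.6·(1/√453 − 1/√15981) = 10·13.6·(0.039074) = 5.3140 kWh/t
W_actual = 1.02 × 5.3140 = 5.4203 kWh/t
Power = W × throughput = 5.4203 kWh/t × 1410.5 t/h = 7645.3 kW

P = 7645.3 kW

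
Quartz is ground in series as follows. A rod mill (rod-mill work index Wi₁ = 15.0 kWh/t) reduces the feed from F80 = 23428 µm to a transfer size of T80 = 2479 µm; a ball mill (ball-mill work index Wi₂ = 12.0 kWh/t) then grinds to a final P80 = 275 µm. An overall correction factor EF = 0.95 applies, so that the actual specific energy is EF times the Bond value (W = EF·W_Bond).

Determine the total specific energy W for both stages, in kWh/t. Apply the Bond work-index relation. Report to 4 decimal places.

W = 6.5159 kWh/t

W = 10 Wi (P80^-0.5 − F80^-0.5)
Stage 1 (23428→2479 µm, Wi₁=15.0): W₁ = 10·15.0·(0.020085 − 0.006533) = 2.0327 kWh/t
Stage 2 (2479→275 µm, Wi₂=12.0): W₂ = 10·12.0·(0.060302 − 0.020085) = 4.8261 kWh/t
W = W₁ + W₂ = 2.0327 + 4.8261 = 6.8588 kWh/t
Apply correction: 6.8588 × 0.95 = 6.5159 kWh/t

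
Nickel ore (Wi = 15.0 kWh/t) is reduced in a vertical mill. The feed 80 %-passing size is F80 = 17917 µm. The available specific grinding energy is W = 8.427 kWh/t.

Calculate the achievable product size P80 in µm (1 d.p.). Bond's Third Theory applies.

P80 = 246.8 µm

W = 10 Wi / √P80 − 10 Wi / √F80
1/√P80 = 1/√F80 + W/(10·Wi)
  = 8.4270/(10·15.0) + 1/√17917 = 0.056180 + 0.007471 = 0.063651
P80 = (1/0.063651)² = 15.7107² = 246.83 µm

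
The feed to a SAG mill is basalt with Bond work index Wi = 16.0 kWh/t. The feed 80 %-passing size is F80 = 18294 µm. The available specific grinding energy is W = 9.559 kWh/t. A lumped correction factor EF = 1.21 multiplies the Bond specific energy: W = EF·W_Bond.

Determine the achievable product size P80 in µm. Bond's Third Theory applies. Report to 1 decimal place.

P80 = 310.3 µm

W = 10 Wi / √P80 − 10 Wi / √F80
W_Bond = W / EF = 9.559 / 1.21 = 7.9000 kWh/t
1/√P80 = 1/√F80 + W_Bond/(10·Wi)
  = 7.9000/(10·16.0) + 1/√18294 = 0.049375 + 0.007393 = 0.056768
P80 = (1/0.056768)² = 17.6154² = 310.30 µm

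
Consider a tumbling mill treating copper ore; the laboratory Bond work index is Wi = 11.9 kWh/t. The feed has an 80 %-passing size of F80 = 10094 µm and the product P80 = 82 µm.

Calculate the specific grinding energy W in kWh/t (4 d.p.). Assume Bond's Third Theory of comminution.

W = 11.9569 kWh/t

Bond: W = 10·Wi·(1/√P80 − 1/√F80)
1/√82 = 0.110432;  1/√10094 = 0.009953
W = 10·11.9·(0.110432 − 0.009953) = 11.9569 kWh/t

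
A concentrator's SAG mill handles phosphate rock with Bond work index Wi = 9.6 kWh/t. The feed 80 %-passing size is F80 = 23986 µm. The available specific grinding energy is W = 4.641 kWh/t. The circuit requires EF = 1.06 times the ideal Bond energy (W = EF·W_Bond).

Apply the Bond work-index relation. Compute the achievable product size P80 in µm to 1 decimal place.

W = 10 Wi (P80^-0.5 − F80^-0.5)
W_Bond = W / EF = 4.641 / 1.06 = 4.3783 kWh/t
P80^-0.5 = F80^-0.5 + W_Bond/(10 Wi)
  = 4.3783/(10·9.6) + 1/√23986 = 0.045607 + 0.006457 = 0.052064
P80 = (1/0.052064)² = 19.2071² = 368.91 µm

P80 = 368.9 µm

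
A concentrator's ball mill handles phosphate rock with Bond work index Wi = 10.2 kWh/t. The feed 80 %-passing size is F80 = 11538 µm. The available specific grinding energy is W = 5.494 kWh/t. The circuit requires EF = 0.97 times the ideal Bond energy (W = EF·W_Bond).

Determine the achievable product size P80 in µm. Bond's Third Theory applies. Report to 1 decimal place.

P80 = 237.9 µm

W = 10 Wi (P80^-0.5 − F80^-0.5)
W_Bond = W / EF = 5.494 / 0.97 = 5.6639 kWh/t
⇒ 1/√P80 = W_Bond/(10 Wi) + 1/√F80
  = 5.6639/(10·10.2) + 1/√11538 = 0.055529 + 0.009310 = 0.064838
P80 = (1/0.064838)² = 15.4230² = 237.87 µm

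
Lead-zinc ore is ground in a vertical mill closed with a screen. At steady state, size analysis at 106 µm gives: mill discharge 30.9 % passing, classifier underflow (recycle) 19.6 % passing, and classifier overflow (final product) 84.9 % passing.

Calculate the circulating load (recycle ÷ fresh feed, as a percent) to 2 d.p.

CL = 477.88 %

Balance %-passing 106 µm (r = R/F):
d + r·d = r·u + o → r(d−u) = o−d
r = (84.9 − 30.9)/(30.9 − 19.6) = 54.0/11.3 = 4.7788
CL = 100·r = 477.88 %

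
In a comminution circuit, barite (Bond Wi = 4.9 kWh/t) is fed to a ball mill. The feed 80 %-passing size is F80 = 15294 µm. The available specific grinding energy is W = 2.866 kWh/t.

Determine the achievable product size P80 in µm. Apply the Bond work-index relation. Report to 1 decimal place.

W_Bond = 10·Wi·(1/√P₈₀ − 1/√F₈₀)
P80^(−½) = W/(10 Wi) + F80^(−½)
  = 2.8660/(10·4.9) + 1/√15294 = 0.058490 + 0.008086 = 0.066576
P80 = (1/0.066576)² = 15.0204² = 225.61 µm

P80 = 225.6 µm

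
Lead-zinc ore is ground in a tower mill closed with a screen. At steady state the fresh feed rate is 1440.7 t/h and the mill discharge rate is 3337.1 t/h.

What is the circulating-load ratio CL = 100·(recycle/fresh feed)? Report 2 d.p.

CL = 131.63 %

M = F + R at steady state, so:
R = M − F = 3337.1 − 1440.7 = 1896.4 t/h
CL = 100·R/F = 100·1896.4/1440.7 = 131.63 %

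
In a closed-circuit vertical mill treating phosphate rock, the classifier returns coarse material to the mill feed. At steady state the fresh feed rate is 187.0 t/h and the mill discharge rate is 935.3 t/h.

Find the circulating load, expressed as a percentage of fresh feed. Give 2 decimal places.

Steady state: M = F + R.
R = M − F = 935.3 − 187.0 = 748.3 t/h
CL = 100·R/F = 100·748.3/187.0 = 400.16 %

CL = 400.16 %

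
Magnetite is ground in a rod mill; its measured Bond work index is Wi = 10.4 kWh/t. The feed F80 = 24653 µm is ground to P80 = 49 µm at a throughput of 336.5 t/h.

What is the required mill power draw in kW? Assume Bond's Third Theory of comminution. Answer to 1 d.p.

P = 4776.5 kW

W_Bond = 10·Wi·(1/√P₈₀ − 1/√F₈₀)
W = 10·10.4·(1/√49 − 1/√24653) = 10·10.4·(0.136488) = 14.1948 kWh/t
P_mill = W·ṁ = 14.1948·336.5 = 4776.5 kW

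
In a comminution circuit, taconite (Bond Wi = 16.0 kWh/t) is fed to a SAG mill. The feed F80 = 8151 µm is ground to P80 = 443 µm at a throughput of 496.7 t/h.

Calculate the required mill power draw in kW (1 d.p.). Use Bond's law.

P = 2895.6 kW

Bond: W = 10·Wi·(1/√P80 − 1/√F80)
W = 10·16.0·(1/√443 − 1/√8151) = 10·16.0·(0.036435) = 5.8296 kWh/t
P_mill = W·ṁ = 5.8296·496.7 = 2895.6 kW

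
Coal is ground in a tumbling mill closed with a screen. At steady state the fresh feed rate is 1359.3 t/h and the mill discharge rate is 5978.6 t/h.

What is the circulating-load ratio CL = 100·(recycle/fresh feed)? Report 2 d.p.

CL = 339.83 %

Discharge = new feed + return, hence
R = M − F = 5978.6 − 1359.3 = 4619.3 t/h
CL = 100·R/F = 100·4619.3/1359.3 = 339.83 %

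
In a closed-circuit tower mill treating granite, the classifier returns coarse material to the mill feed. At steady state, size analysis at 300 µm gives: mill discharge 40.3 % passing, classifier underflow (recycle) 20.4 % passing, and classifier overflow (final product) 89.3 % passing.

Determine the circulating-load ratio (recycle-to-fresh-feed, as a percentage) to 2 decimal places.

Mass balance on the −300 µm fraction:
r = (o − d)/(d − u)
r = (89.3 − 40.3)/(40.3 − 20.4) = 49.0/19.9 = 2.4623
CL = 100·r = 246.23 %

CL = 246.23 %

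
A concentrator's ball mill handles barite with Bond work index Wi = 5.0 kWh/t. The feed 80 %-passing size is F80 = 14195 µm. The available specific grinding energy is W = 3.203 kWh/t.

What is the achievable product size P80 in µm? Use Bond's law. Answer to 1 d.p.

P80 = 190.5 µm

W = 10·Wi·[P80^(−½) − F80^(−½)]
P80^-0.5 = F80^-0.5 + W/(10 Wi)
  = 3.2030/(10·5.0) + 1/√14195 = 0.064060 + 0.008393 = 0.072453
P80 = (1/0.072453)² = 13.8020² = 190.50 µm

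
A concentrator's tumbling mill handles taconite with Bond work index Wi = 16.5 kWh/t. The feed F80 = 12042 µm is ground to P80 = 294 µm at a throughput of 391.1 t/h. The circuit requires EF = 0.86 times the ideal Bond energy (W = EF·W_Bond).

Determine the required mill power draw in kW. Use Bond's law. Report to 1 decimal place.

W = 10 Wi (P80^-0.5 − F80^-0.5)
W = 10·16.5·(1/√294 − 1/√12042) = 10·16.5·(0.049208) = 8.1194 kWh/t
With EF = 0.86: W = 8.1194·0.86 = 6.9827 kWh/t
Power = W × throughput = 6.9827 kWh/t × 391.1 t/h = 2730.9 kW

P = 2730.9 kW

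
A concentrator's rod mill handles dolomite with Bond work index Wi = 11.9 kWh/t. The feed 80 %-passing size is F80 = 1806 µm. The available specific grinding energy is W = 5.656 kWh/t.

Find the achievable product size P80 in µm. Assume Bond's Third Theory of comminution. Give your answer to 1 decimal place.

P80 = 198.0 µm

W = 10 Wi (1/√P80 − 1/√F80)  [Bond]
⇒ 1/√P80 = W/(10 Wi) + 1/√F80
  = 5.6560/(10·11.9) + 1/√1806 = 0.047529 + 0.023531 = 0.071060
P80 = (1/0.071060)² = 14.0725² = 198.04 µm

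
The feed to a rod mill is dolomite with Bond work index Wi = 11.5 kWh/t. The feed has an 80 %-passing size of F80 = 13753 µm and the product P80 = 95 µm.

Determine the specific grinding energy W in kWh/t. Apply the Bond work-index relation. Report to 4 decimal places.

W = 10.8181 kWh/t

W = 10·Wi·(P80^(-½) − F80^(-½))
1/√95 = 0.102598;  1/√13753 = 0.008527
W = 10·11.5·(0.102598 − 0.008527) = 10.8181 kWh/t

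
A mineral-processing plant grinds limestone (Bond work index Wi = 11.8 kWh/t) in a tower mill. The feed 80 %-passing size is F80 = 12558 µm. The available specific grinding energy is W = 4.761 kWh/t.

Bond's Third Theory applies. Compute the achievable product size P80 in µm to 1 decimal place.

W = 10 Wi (P80^-0.5 − F80^-0.5)
⇒ 1/√P80 = W/(10·Wi) + 1/√F80
  = 4.7610/(10·11.8) + 1/√12558 = 0.040347 + 0.008924 = 0.049271
P80 = (1/0.049271)² = 20.2959² = 411.92 µm

P80 = 411.9 µm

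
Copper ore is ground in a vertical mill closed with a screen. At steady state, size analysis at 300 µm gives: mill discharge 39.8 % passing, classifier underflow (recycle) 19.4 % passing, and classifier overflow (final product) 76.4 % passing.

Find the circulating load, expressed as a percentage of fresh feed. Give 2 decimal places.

Mass balance on the −300 µm fraction:
r = (o − d)/(d − u)
r = (76.4 − 39.8)/(39.8 − 19.4) = 36.6/20.4 = 1.7941
CL = 100·r = 179.41 %

CL = 179.41 %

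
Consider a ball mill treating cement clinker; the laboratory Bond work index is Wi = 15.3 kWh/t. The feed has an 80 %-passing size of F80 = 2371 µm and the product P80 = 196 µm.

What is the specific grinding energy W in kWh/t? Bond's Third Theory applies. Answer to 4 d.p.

Bond:  W = 10 Wi (1/√P − 1/√F)
1/√196 = 0.071429;  1/√2371 = 0.020537
W = 10·15.3·(0.071429 − 0.020537) = 7.7864 kWh/t

W = 7.7864 kWh/t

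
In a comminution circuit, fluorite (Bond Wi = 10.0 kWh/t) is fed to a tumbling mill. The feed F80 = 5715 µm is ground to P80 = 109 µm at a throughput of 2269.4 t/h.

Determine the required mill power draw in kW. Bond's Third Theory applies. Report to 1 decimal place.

P = 18735.0 kW

W_Bond = 10·Wi·(1/√P₈₀ − 1/√F₈₀)
W = 10·10.0·(1/√109 − 1/√5715) = 10·10.0·(0.082555) = 8.2555 kWh/t
P = W·T = 8.2555·2269.4 = 18735.0 kW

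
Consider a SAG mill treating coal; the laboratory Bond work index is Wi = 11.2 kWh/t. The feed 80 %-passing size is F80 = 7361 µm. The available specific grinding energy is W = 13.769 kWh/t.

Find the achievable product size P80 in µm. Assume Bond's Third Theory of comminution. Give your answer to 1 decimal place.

W = 10·Wi·(P80^(-½) − F80^(-½))
⇒ 1/√P80 = W/(10 Wi) + 1/√F80
  = 13.7690/(10·11.2) + 1/√7361 = 0.122938 + 0.011656 = 0.134593
P80 = (1/0.134593)² = 7.4298² = 55.20 µm

P80 = 55.2 µm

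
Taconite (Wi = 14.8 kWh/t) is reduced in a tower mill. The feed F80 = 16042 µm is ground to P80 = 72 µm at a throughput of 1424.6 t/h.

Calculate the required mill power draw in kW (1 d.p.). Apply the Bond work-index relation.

W_Bond = 10·Wi·(1/√P₈₀ − 1/√F₈₀)
W = 10·14.8·(1/√72 − 1/√16042) = 10·14.8·(0.109956) = 16.2735 kWh/t
P_mill = W·ṁ = 16.2735·1424.6 = 23183.2 kW

P = 23183.2 kW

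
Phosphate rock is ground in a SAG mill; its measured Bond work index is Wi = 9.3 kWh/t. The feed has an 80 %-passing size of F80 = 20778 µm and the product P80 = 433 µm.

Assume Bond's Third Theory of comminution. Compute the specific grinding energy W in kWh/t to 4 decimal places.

Bond:  W = 10 Wi (1/√P − 1/√F)
1/√433 = 0.048057;  1/√20778 = 0.006937
W = 10·9.3·(0.048057 − 0.006937) = 3.8241 kWh/t

W = 3.8241 kWh/t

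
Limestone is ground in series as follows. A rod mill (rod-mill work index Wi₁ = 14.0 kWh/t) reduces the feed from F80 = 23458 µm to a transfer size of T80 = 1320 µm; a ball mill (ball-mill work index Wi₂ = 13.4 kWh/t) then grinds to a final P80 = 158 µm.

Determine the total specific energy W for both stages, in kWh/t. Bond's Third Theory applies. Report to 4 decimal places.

Bond:  W = 10 Wi (1/√P − 1/√F)
Stage 1 (23458→1320 µm, Wi₁=14.0): W₁ = 10·14.0·(0.027524 − 0.006529) = 2.9393 kWh/t
Stage 2 (1320→158 µm, Wi₂=13.4): W₂ = 10·13.4·(0.079556 − 0.027524) = 6.9722 kWh/t
W = W₁ + W₂ = 2.9393 + 6.9722 = 9.9115 kWh/t

W = 9.9115 kWh/t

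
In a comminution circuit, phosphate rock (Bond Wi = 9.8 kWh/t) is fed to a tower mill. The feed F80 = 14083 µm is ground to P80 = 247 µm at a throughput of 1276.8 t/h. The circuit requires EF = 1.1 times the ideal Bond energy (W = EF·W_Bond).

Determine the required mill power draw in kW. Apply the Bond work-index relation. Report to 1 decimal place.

P = 7597.9 kW

W = 10 Wi / √P80 − 10 Wi / √F80
W = 10·9.8·(1/√247 − 1/√14083) = 10·9.8·(0.055202) = 5.4098 kWh/t
Apply correction: 5.4098 × 1.1 = 5.9508 kWh/t
Power = W × throughput = 5.9508 kWh/t × 1276.8 t/h = 7597.9 kW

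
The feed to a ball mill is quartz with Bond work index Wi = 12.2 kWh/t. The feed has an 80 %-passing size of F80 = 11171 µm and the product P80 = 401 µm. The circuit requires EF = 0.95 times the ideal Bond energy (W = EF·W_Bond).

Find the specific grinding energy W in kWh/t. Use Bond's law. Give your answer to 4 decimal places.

W = 4.6912 kWh/t

W_Bond = 10·Wi·(1/√P₈₀ − 1/√F₈₀)
1/√401 = 0.049938;  1/√11171 = 0.009461
W = 10·12.2·(0.049938 − 0.009461) = 4.9381 kWh/t
Corrected W = EF·W_Bond = 0.95·4.9381 = 4.6912 kWh/t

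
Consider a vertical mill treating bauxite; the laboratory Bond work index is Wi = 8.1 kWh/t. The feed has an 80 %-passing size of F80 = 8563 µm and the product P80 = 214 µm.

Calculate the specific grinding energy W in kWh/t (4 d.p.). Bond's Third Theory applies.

W = 10·Wi·[P80^(−½) − F80^(−½)]
1/√214 = 0.068359;  1/√8563 = 0.010807
W = 10·8.1·(0.068359 − 0.010807) = 4.6617 kWh/t

W = 4.6617 kWh/t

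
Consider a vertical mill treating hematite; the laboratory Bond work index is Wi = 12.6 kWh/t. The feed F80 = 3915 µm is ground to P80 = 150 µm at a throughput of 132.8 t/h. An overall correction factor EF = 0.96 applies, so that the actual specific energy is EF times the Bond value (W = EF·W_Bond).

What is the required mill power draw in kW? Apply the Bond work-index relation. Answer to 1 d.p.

W = 10 Wi (P80^-0.5 − F80^-0.5)
W = 10·12.6·(1/√150 − 1/√3915) = 10·12.6·(0.065668) = 8.2741 kWh/t
Corrected W = EF·W_Bond = 0.96·8.2741 = 7.9431 kWh/t
Power = W × throughput = 7.9431 kWh/t × 132.8 t/h = 1054.8 kW

P = 1054.8 kW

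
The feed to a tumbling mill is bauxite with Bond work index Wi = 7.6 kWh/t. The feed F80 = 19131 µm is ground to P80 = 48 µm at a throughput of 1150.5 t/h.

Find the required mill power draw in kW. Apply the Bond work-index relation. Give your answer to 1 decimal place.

W_Bond = 10·Wi·(1/√P₈₀ − 1/√F₈₀)
W = 10·7.6·(1/√48 − 1/√19131) = 10·7.6·(0.137108) = 10.4202 kWh/t
Mill draw = 10.4202 × 1150.5 = 11988.4 kW

P = 11988.4 kW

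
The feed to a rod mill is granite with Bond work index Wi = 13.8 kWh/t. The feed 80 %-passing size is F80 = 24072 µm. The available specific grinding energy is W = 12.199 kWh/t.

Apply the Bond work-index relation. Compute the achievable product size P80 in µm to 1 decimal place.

P80 = 111.2 µm

W = 10 Wi / √P80 − 10 Wi / √F80
P80^-0.5 = F80^-0.5 + W/(10 Wi)
  = 12.1990/(10·13.8) + 1/√24072 = 0.088399 + 0.006445 = 0.094844
P80 = (1/0.094844)² = 10.5436² = 111.17 µm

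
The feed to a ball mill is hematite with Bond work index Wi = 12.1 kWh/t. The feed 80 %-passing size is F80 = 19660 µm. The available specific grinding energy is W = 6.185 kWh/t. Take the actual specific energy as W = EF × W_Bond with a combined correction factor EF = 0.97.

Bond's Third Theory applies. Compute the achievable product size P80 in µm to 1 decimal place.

P80 = 279.4 µm

W = 10·Wi·(P80^(-½) − F80^(-½))
W_Bond = W / EF = 6.185 / 0.97 = 6.3763 kWh/t
⇒ 1/√P80 = W_Bond/(10·Wi) + 1/√F80
  = 6.3763/(10·12.1) + 1/√19660 = 0.052697 + 0.007132 = 0.059829
P80 = (1/0.059829)² = 16.7144² = 279.37 µm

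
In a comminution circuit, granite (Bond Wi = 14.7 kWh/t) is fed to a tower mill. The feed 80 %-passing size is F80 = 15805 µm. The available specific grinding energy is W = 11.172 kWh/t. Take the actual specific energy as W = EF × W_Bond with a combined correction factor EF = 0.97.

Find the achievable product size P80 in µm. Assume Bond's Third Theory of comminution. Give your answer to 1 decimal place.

W = 10 Wi (P80^-0.5 − F80^-0.5)
W_Bond = W / EF = 11.172 / 0.97 = 11.5175 kWh/t
1/√P80 = 1/√F80 + W_Bond/(10·Wi)
  = 11.5175/(10·14.7) + 1/√15805 = 0.078351 + 0.007954 = 0.086305
P80 = (1/0.086305)² = 11.5868² = 134.25 µm

P80 = 134.3 µm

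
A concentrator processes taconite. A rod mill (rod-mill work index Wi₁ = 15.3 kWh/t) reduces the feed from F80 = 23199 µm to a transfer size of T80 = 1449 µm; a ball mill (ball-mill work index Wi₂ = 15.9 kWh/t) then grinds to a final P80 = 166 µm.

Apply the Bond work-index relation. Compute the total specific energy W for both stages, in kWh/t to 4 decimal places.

W = 11.1787 kWh/t

W = 10 Wi (P80^-0.5 − F80^-0.5)
Stage 1 (23199→1449 µm, Wi₁=15.3): W₁ = 10·15.3·(0.026270 − 0.006565) = 3.0148 kWh/t
Stage 2 (1449→166 µm, Wi₂=15.9): W₂ = 10·15.9·(0.077615 − 0.026270) = 8.1638 kWh/t
W = W₁ + W₂ = 3.0148 + 8.1638 = 11.1787 kWh/t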